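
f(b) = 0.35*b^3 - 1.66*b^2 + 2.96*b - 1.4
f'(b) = 1.05*b^2 - 3.32*b + 2.96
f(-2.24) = -20.29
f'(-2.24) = 15.67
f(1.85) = 0.61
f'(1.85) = 0.41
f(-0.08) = -1.65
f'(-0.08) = 3.23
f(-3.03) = -35.35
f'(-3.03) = 22.66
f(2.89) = 1.74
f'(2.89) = 2.13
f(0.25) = -0.76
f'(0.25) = 2.20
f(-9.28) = -451.54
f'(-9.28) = 124.19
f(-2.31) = -21.41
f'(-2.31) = 16.23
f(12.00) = 399.88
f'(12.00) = 114.32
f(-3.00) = -34.67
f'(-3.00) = 22.37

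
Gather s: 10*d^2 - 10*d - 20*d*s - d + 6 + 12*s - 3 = 10*d^2 - 11*d + s*(12 - 20*d) + 3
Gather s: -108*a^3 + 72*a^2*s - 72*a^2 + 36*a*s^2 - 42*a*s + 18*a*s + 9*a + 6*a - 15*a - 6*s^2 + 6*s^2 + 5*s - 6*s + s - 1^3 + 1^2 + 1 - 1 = -108*a^3 - 72*a^2 + 36*a*s^2 + s*(72*a^2 - 24*a)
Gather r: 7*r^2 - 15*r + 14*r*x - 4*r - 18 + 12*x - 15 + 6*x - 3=7*r^2 + r*(14*x - 19) + 18*x - 36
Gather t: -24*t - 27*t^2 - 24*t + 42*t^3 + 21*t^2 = 42*t^3 - 6*t^2 - 48*t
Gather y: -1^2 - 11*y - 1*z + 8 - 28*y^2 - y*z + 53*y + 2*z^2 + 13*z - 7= -28*y^2 + y*(42 - z) + 2*z^2 + 12*z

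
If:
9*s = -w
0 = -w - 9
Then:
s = 1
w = -9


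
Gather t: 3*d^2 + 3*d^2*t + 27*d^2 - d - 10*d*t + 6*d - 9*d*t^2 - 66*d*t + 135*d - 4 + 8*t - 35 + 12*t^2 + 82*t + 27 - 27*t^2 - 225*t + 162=30*d^2 + 140*d + t^2*(-9*d - 15) + t*(3*d^2 - 76*d - 135) + 150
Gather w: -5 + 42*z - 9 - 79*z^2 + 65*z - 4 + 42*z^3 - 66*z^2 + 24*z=42*z^3 - 145*z^2 + 131*z - 18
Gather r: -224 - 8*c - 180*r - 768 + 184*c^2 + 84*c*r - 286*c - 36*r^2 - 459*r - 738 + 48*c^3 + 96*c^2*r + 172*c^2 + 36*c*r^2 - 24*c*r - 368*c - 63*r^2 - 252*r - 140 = 48*c^3 + 356*c^2 - 662*c + r^2*(36*c - 99) + r*(96*c^2 + 60*c - 891) - 1870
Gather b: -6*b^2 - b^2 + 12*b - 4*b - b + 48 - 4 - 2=-7*b^2 + 7*b + 42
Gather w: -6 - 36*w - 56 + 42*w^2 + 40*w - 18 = 42*w^2 + 4*w - 80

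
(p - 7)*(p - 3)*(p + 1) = p^3 - 9*p^2 + 11*p + 21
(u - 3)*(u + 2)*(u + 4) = u^3 + 3*u^2 - 10*u - 24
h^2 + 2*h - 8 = (h - 2)*(h + 4)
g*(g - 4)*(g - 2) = g^3 - 6*g^2 + 8*g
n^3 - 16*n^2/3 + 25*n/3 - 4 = (n - 3)*(n - 4/3)*(n - 1)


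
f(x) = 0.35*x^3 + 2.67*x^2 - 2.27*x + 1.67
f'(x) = 1.05*x^2 + 5.34*x - 2.27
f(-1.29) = 8.29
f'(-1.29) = -7.41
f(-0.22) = 2.29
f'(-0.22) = -3.39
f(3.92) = 54.88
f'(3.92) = 34.80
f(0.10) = 1.47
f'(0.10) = -1.73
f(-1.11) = 7.00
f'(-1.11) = -6.90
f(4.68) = 85.40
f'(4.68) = 45.72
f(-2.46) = 18.20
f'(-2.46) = -9.05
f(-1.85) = 12.79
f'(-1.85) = -8.56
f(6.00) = 159.77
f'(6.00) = 67.57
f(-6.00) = 35.81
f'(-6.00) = 3.49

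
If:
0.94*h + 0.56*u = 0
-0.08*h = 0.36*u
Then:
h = 0.00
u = 0.00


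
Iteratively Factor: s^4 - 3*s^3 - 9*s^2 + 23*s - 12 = (s - 1)*(s^3 - 2*s^2 - 11*s + 12) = (s - 1)^2*(s^2 - s - 12) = (s - 1)^2*(s + 3)*(s - 4)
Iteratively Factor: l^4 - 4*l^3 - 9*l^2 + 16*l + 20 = (l + 2)*(l^3 - 6*l^2 + 3*l + 10) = (l - 2)*(l + 2)*(l^2 - 4*l - 5) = (l - 5)*(l - 2)*(l + 2)*(l + 1)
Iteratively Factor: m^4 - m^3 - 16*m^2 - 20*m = (m + 2)*(m^3 - 3*m^2 - 10*m) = m*(m + 2)*(m^2 - 3*m - 10) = m*(m + 2)^2*(m - 5)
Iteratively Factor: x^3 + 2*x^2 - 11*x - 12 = (x - 3)*(x^2 + 5*x + 4) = (x - 3)*(x + 4)*(x + 1)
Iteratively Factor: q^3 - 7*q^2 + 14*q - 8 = (q - 1)*(q^2 - 6*q + 8) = (q - 2)*(q - 1)*(q - 4)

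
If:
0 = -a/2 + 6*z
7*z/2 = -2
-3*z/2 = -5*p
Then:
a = -48/7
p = -6/35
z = -4/7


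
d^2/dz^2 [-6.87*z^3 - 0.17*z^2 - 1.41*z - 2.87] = -41.22*z - 0.34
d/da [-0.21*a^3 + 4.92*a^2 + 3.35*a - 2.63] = -0.63*a^2 + 9.84*a + 3.35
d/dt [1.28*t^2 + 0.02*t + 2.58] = 2.56*t + 0.02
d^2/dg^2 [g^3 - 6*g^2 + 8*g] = 6*g - 12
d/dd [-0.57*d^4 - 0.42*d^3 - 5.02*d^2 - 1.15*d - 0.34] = -2.28*d^3 - 1.26*d^2 - 10.04*d - 1.15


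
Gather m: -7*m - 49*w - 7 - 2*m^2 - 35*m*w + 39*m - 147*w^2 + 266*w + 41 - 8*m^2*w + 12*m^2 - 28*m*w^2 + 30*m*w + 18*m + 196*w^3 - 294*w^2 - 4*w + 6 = m^2*(10 - 8*w) + m*(-28*w^2 - 5*w + 50) + 196*w^3 - 441*w^2 + 213*w + 40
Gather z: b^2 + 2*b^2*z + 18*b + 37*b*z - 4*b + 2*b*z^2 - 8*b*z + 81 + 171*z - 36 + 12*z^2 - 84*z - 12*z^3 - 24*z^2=b^2 + 14*b - 12*z^3 + z^2*(2*b - 12) + z*(2*b^2 + 29*b + 87) + 45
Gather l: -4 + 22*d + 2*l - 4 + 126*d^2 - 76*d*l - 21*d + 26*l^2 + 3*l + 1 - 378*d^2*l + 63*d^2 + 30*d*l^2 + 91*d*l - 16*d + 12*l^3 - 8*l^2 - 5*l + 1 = 189*d^2 - 15*d + 12*l^3 + l^2*(30*d + 18) + l*(-378*d^2 + 15*d) - 6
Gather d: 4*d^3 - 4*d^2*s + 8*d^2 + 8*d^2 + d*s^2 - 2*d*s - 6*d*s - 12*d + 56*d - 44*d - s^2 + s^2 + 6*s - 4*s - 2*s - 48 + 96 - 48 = 4*d^3 + d^2*(16 - 4*s) + d*(s^2 - 8*s)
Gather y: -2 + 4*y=4*y - 2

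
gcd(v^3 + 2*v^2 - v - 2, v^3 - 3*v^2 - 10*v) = v + 2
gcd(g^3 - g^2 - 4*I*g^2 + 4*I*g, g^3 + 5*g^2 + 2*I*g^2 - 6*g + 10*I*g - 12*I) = g - 1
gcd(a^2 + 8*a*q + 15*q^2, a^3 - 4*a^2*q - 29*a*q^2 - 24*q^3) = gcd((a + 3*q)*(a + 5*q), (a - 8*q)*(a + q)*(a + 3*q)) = a + 3*q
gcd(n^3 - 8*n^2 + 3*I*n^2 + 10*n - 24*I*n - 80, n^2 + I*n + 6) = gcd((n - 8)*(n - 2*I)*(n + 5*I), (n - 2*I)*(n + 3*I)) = n - 2*I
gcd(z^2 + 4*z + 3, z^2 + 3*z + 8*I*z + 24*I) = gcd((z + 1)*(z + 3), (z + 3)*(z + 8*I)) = z + 3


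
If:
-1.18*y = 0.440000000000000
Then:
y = -0.37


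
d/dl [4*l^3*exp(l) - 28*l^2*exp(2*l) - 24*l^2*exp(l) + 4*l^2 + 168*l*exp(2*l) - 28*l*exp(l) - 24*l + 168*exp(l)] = 4*l^3*exp(l) - 56*l^2*exp(2*l) - 12*l^2*exp(l) + 280*l*exp(2*l) - 76*l*exp(l) + 8*l + 168*exp(2*l) + 140*exp(l) - 24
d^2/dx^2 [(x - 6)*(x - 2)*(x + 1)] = 6*x - 14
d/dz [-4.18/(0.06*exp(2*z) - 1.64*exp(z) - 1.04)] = (0.5016*exp(z) - 6.8552)*exp(z)/(-0.06*exp(2*z) + 1.64*exp(z) + 1.04)^2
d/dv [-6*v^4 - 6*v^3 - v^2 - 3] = 2*v*(-12*v^2 - 9*v - 1)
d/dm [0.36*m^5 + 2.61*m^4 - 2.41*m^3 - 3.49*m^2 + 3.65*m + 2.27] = 1.8*m^4 + 10.44*m^3 - 7.23*m^2 - 6.98*m + 3.65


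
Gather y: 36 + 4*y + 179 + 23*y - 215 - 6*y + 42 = 21*y + 42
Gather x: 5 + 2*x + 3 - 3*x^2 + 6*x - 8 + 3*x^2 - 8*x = 0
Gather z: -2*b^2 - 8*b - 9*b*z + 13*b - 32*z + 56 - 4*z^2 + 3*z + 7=-2*b^2 + 5*b - 4*z^2 + z*(-9*b - 29) + 63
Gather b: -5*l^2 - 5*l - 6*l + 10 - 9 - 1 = -5*l^2 - 11*l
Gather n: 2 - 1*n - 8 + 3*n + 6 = 2*n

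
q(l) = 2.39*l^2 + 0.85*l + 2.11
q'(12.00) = 58.21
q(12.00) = 356.47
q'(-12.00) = -56.51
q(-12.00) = 336.07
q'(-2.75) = -12.30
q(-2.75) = 17.85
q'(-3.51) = -15.93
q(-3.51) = 28.57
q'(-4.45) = -20.42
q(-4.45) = 45.66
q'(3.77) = 18.87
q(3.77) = 39.28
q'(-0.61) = -2.07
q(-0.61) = 2.48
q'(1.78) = 9.36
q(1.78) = 11.20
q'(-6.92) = -32.23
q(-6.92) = 110.68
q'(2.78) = 14.14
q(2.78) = 22.94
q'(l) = 4.78*l + 0.85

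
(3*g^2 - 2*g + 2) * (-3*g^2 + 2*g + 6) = -9*g^4 + 12*g^3 + 8*g^2 - 8*g + 12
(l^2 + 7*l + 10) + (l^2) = 2*l^2 + 7*l + 10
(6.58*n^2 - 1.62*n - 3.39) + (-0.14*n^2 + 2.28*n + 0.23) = 6.44*n^2 + 0.66*n - 3.16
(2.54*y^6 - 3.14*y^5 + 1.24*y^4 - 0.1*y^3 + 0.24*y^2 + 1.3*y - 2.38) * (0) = 0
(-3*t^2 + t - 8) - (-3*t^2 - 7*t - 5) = 8*t - 3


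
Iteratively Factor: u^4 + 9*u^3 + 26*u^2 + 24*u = (u)*(u^3 + 9*u^2 + 26*u + 24) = u*(u + 4)*(u^2 + 5*u + 6) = u*(u + 3)*(u + 4)*(u + 2)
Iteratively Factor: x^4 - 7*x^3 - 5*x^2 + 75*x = (x + 3)*(x^3 - 10*x^2 + 25*x) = (x - 5)*(x + 3)*(x^2 - 5*x) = x*(x - 5)*(x + 3)*(x - 5)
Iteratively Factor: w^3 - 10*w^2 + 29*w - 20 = (w - 4)*(w^2 - 6*w + 5) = (w - 4)*(w - 1)*(w - 5)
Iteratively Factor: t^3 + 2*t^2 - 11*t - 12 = (t + 4)*(t^2 - 2*t - 3) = (t - 3)*(t + 4)*(t + 1)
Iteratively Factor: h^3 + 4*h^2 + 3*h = (h)*(h^2 + 4*h + 3) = h*(h + 1)*(h + 3)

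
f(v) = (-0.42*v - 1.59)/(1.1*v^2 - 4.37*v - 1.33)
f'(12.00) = 0.01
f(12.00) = -0.06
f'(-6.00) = -0.00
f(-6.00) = 0.01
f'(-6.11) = -0.00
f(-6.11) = 0.01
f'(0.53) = -0.40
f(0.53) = 0.54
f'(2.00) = 0.08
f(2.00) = 0.43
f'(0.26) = -0.95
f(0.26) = 0.71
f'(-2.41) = -0.05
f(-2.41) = -0.04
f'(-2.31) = -0.06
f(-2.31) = -0.04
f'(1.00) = -0.11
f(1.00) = 0.44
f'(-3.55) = -0.02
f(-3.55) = -0.00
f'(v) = (4.37 - 2.2*v)*(-0.42*v - 1.59)/(1.1*v^2 - 4.37*v - 1.33)^2 - 0.42/(1.1*v^2 - 4.37*v - 1.33) = (0.462*v^2 + 3.498*v - 6.3897)/(1.21*v^4 - 9.614*v^3 + 16.1709*v^2 + 11.6242*v + 1.7689)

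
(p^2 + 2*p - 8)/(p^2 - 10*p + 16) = (p + 4)/(p - 8)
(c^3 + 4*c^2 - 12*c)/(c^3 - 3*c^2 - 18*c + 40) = c*(c + 6)/(c^2 - c - 20)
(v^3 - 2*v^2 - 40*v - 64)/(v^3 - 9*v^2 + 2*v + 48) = (v + 4)/(v - 3)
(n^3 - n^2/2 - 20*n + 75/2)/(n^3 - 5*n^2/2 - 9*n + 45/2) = (n + 5)/(n + 3)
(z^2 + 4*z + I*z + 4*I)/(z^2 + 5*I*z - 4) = (z + 4)/(z + 4*I)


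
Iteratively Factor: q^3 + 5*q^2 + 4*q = (q)*(q^2 + 5*q + 4) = q*(q + 4)*(q + 1)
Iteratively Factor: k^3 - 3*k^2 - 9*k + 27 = (k + 3)*(k^2 - 6*k + 9) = (k - 3)*(k + 3)*(k - 3)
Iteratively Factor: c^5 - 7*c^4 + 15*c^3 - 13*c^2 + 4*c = (c)*(c^4 - 7*c^3 + 15*c^2 - 13*c + 4) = c*(c - 1)*(c^3 - 6*c^2 + 9*c - 4) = c*(c - 1)^2*(c^2 - 5*c + 4) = c*(c - 1)^3*(c - 4)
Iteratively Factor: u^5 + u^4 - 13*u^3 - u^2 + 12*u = (u)*(u^4 + u^3 - 13*u^2 - u + 12) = u*(u + 4)*(u^3 - 3*u^2 - u + 3) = u*(u - 1)*(u + 4)*(u^2 - 2*u - 3) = u*(u - 3)*(u - 1)*(u + 4)*(u + 1)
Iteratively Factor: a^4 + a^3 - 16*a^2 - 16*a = (a - 4)*(a^3 + 5*a^2 + 4*a) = (a - 4)*(a + 4)*(a^2 + a) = a*(a - 4)*(a + 4)*(a + 1)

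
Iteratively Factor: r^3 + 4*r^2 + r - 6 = (r - 1)*(r^2 + 5*r + 6) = (r - 1)*(r + 3)*(r + 2)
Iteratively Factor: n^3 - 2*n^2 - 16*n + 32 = (n - 2)*(n^2 - 16) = (n - 2)*(n + 4)*(n - 4)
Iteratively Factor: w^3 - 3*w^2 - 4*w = (w - 4)*(w^2 + w) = w*(w - 4)*(w + 1)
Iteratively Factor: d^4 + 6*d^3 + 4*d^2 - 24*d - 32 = (d - 2)*(d^3 + 8*d^2 + 20*d + 16) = (d - 2)*(d + 2)*(d^2 + 6*d + 8) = (d - 2)*(d + 2)^2*(d + 4)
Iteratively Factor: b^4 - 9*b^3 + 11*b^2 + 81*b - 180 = (b - 3)*(b^3 - 6*b^2 - 7*b + 60) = (b - 4)*(b - 3)*(b^2 - 2*b - 15) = (b - 5)*(b - 4)*(b - 3)*(b + 3)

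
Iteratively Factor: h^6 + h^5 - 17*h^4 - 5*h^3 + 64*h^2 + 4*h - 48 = (h + 2)*(h^5 - h^4 - 15*h^3 + 25*h^2 + 14*h - 24) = (h - 2)*(h + 2)*(h^4 + h^3 - 13*h^2 - h + 12) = (h - 2)*(h + 2)*(h + 4)*(h^3 - 3*h^2 - h + 3) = (h - 2)*(h + 1)*(h + 2)*(h + 4)*(h^2 - 4*h + 3) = (h - 3)*(h - 2)*(h + 1)*(h + 2)*(h + 4)*(h - 1)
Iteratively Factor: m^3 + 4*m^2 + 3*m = (m)*(m^2 + 4*m + 3) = m*(m + 1)*(m + 3)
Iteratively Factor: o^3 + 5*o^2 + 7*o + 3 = (o + 1)*(o^2 + 4*o + 3) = (o + 1)^2*(o + 3)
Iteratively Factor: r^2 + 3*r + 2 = (r + 1)*(r + 2)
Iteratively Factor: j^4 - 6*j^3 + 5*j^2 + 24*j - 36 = (j - 3)*(j^3 - 3*j^2 - 4*j + 12) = (j - 3)^2*(j^2 - 4) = (j - 3)^2*(j - 2)*(j + 2)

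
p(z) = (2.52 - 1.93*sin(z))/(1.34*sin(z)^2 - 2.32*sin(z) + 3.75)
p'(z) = (2.52 - 1.93*sin(z))*(-2.68*sin(z)*cos(z) + 2.32*cos(z))/(1.34*sin(z)^2 - 2.32*sin(z) + 3.75)^2 - 1.93*cos(z)/(1.34*sin(z)^2 - 2.32*sin(z) + 3.75)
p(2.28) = 0.38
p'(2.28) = 0.43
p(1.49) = 0.22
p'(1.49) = -0.06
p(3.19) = 0.68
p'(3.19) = 0.07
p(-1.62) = 0.60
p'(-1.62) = -0.01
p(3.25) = 0.68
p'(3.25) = 0.04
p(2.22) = 0.36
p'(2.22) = 0.41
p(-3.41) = 0.62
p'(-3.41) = 0.28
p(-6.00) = 0.62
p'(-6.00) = -0.29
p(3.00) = 0.65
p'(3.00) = 0.19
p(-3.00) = 0.68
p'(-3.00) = 0.02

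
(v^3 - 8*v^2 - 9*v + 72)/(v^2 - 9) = v - 8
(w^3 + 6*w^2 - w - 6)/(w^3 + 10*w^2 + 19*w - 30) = (w + 1)/(w + 5)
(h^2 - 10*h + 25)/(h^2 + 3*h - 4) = (h^2 - 10*h + 25)/(h^2 + 3*h - 4)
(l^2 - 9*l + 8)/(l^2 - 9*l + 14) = (l^2 - 9*l + 8)/(l^2 - 9*l + 14)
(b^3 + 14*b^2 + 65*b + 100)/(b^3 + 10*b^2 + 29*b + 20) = (b + 5)/(b + 1)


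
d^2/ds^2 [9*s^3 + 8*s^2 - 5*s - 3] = 54*s + 16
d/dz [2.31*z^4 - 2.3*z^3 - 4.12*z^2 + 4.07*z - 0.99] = 9.24*z^3 - 6.9*z^2 - 8.24*z + 4.07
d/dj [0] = 0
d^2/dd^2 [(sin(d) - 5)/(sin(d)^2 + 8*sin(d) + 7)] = (-9*(1 - cos(2*d))^2/4 + 371*sin(d)/4 - 29*sin(3*d)/4 - 143*cos(2*d)/2 + cos(4*d) - 1223/2)/((sin(d) + 1)^2*(sin(d) + 7)^3)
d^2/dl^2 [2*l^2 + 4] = 4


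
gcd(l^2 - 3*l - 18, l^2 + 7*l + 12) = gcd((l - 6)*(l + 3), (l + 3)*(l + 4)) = l + 3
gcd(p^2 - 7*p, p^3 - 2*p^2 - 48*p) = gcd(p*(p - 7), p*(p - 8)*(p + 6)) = p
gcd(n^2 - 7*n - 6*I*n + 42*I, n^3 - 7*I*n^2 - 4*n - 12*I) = n - 6*I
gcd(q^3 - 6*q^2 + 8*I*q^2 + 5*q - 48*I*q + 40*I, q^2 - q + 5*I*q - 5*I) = q - 1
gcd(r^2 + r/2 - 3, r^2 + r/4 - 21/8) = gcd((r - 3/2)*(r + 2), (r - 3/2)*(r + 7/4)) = r - 3/2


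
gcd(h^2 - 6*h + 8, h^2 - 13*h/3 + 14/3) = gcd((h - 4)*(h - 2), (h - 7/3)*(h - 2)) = h - 2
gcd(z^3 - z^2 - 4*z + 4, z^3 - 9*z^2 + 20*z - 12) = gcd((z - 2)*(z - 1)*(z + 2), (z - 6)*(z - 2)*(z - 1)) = z^2 - 3*z + 2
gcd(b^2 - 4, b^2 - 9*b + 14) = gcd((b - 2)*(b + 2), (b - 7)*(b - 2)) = b - 2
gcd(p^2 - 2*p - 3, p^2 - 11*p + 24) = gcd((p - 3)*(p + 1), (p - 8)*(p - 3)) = p - 3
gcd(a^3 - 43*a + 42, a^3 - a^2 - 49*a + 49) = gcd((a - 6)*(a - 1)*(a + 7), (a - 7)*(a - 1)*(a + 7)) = a^2 + 6*a - 7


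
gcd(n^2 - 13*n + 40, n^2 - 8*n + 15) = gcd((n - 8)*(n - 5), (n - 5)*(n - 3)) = n - 5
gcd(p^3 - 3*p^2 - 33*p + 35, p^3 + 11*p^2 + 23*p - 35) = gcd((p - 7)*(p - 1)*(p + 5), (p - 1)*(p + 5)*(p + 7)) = p^2 + 4*p - 5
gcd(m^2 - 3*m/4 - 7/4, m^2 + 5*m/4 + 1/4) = m + 1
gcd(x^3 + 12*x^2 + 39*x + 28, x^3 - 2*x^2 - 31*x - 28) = x^2 + 5*x + 4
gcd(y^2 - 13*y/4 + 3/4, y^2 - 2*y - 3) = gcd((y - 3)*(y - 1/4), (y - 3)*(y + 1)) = y - 3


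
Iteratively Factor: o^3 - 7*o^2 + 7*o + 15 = (o - 5)*(o^2 - 2*o - 3) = (o - 5)*(o + 1)*(o - 3)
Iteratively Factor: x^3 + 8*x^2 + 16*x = (x + 4)*(x^2 + 4*x) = (x + 4)^2*(x)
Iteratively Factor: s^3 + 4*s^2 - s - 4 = (s + 4)*(s^2 - 1) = (s - 1)*(s + 4)*(s + 1)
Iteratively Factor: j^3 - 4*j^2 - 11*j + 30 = (j - 2)*(j^2 - 2*j - 15) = (j - 2)*(j + 3)*(j - 5)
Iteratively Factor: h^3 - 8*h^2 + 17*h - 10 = (h - 5)*(h^2 - 3*h + 2) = (h - 5)*(h - 2)*(h - 1)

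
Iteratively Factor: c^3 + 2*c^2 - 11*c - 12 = (c - 3)*(c^2 + 5*c + 4) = (c - 3)*(c + 4)*(c + 1)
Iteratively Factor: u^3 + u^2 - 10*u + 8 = (u + 4)*(u^2 - 3*u + 2) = (u - 2)*(u + 4)*(u - 1)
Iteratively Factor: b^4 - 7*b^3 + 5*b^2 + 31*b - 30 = (b - 1)*(b^3 - 6*b^2 - b + 30) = (b - 1)*(b + 2)*(b^2 - 8*b + 15) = (b - 3)*(b - 1)*(b + 2)*(b - 5)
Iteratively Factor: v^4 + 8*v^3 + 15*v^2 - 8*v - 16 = (v + 4)*(v^3 + 4*v^2 - v - 4) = (v - 1)*(v + 4)*(v^2 + 5*v + 4) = (v - 1)*(v + 1)*(v + 4)*(v + 4)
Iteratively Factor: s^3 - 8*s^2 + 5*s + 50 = (s - 5)*(s^2 - 3*s - 10) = (s - 5)*(s + 2)*(s - 5)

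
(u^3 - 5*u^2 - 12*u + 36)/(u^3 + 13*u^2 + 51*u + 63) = (u^2 - 8*u + 12)/(u^2 + 10*u + 21)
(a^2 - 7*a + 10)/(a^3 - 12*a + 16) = (a - 5)/(a^2 + 2*a - 8)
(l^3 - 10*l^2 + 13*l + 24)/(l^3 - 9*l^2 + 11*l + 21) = (l - 8)/(l - 7)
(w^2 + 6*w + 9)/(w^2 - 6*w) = (w^2 + 6*w + 9)/(w*(w - 6))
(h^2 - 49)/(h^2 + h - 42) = (h - 7)/(h - 6)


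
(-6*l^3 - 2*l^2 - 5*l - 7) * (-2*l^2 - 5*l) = 12*l^5 + 34*l^4 + 20*l^3 + 39*l^2 + 35*l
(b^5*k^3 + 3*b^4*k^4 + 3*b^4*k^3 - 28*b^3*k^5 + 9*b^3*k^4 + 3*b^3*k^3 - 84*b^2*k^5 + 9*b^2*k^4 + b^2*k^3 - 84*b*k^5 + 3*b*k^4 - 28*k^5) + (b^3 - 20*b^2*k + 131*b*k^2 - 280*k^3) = b^5*k^3 + 3*b^4*k^4 + 3*b^4*k^3 - 28*b^3*k^5 + 9*b^3*k^4 + 3*b^3*k^3 + b^3 - 84*b^2*k^5 + 9*b^2*k^4 + b^2*k^3 - 20*b^2*k - 84*b*k^5 + 3*b*k^4 + 131*b*k^2 - 28*k^5 - 280*k^3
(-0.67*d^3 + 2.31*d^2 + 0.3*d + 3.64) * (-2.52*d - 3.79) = 1.6884*d^4 - 3.2819*d^3 - 9.5109*d^2 - 10.3098*d - 13.7956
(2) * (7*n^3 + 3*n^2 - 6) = 14*n^3 + 6*n^2 - 12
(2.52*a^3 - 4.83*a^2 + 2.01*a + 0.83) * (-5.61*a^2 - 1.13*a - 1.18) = -14.1372*a^5 + 24.2487*a^4 - 8.7918*a^3 - 1.2282*a^2 - 3.3097*a - 0.9794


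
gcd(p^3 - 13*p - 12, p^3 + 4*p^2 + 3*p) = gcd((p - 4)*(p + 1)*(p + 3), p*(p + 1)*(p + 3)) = p^2 + 4*p + 3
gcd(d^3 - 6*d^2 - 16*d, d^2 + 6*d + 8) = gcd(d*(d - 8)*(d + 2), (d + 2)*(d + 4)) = d + 2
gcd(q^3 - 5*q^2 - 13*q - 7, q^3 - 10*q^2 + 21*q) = q - 7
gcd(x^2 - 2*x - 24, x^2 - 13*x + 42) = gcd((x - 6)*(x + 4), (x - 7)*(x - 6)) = x - 6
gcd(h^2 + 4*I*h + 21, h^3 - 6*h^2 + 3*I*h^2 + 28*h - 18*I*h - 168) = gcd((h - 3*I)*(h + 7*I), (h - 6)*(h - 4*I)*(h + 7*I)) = h + 7*I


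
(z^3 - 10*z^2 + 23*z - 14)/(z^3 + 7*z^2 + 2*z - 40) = (z^2 - 8*z + 7)/(z^2 + 9*z + 20)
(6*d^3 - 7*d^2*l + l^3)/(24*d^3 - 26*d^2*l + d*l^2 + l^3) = (6*d^2 - d*l - l^2)/(24*d^2 - 2*d*l - l^2)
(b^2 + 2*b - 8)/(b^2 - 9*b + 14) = (b + 4)/(b - 7)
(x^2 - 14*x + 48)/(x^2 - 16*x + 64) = (x - 6)/(x - 8)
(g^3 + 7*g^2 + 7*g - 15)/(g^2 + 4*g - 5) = g + 3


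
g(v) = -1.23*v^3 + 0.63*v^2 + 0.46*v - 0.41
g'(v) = -3.69*v^2 + 1.26*v + 0.46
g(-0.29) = -0.46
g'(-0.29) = -0.22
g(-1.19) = 2.01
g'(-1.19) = -6.26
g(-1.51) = 4.57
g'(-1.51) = -9.86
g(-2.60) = 24.27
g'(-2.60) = -27.76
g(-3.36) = 51.81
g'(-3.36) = -45.43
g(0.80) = -0.27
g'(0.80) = -0.89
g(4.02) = -68.29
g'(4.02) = -54.11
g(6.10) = -253.35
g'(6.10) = -129.16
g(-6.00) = 285.19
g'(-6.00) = -139.94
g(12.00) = -2029.61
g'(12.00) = -515.78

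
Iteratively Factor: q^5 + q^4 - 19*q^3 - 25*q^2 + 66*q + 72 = (q + 3)*(q^4 - 2*q^3 - 13*q^2 + 14*q + 24) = (q + 1)*(q + 3)*(q^3 - 3*q^2 - 10*q + 24) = (q - 4)*(q + 1)*(q + 3)*(q^2 + q - 6) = (q - 4)*(q + 1)*(q + 3)^2*(q - 2)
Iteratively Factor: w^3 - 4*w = (w + 2)*(w^2 - 2*w) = w*(w + 2)*(w - 2)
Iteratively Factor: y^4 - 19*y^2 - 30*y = (y - 5)*(y^3 + 5*y^2 + 6*y) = (y - 5)*(y + 2)*(y^2 + 3*y) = (y - 5)*(y + 2)*(y + 3)*(y)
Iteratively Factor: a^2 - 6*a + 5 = (a - 5)*(a - 1)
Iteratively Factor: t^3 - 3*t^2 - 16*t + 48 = (t - 4)*(t^2 + t - 12) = (t - 4)*(t - 3)*(t + 4)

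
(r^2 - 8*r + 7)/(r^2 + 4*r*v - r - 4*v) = (r - 7)/(r + 4*v)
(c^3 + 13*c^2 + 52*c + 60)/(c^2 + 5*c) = c + 8 + 12/c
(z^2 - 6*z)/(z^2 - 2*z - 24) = z/(z + 4)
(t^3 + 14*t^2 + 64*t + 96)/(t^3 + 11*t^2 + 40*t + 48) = (t + 6)/(t + 3)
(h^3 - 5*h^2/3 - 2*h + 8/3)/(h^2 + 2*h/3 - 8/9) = 3*(h^2 - 3*h + 2)/(3*h - 2)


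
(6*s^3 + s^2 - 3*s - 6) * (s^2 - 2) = 6*s^5 + s^4 - 15*s^3 - 8*s^2 + 6*s + 12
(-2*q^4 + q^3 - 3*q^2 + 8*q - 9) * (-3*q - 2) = 6*q^5 + q^4 + 7*q^3 - 18*q^2 + 11*q + 18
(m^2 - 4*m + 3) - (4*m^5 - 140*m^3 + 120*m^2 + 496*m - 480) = -4*m^5 + 140*m^3 - 119*m^2 - 500*m + 483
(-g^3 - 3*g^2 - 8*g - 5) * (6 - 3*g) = 3*g^4 + 3*g^3 + 6*g^2 - 33*g - 30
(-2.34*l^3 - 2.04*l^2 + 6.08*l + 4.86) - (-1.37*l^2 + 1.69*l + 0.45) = -2.34*l^3 - 0.67*l^2 + 4.39*l + 4.41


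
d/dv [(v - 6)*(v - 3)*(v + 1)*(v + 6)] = 4*v^3 - 6*v^2 - 78*v + 72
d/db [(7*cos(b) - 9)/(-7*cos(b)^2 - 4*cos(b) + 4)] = (-49*cos(b)^2 + 126*cos(b) + 8)*sin(b)/(-7*sin(b)^2 + 4*cos(b) + 3)^2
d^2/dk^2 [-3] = 0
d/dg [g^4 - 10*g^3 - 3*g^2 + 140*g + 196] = 4*g^3 - 30*g^2 - 6*g + 140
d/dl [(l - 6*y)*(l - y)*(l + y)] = 3*l^2 - 12*l*y - y^2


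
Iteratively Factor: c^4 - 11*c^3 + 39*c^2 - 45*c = (c - 3)*(c^3 - 8*c^2 + 15*c) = c*(c - 3)*(c^2 - 8*c + 15) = c*(c - 5)*(c - 3)*(c - 3)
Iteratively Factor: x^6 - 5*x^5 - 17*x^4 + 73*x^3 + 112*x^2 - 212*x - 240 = (x - 2)*(x^5 - 3*x^4 - 23*x^3 + 27*x^2 + 166*x + 120) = (x - 2)*(x + 2)*(x^4 - 5*x^3 - 13*x^2 + 53*x + 60) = (x - 4)*(x - 2)*(x + 2)*(x^3 - x^2 - 17*x - 15) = (x - 5)*(x - 4)*(x - 2)*(x + 2)*(x^2 + 4*x + 3) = (x - 5)*(x - 4)*(x - 2)*(x + 1)*(x + 2)*(x + 3)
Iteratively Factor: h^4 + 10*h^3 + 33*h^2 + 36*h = (h + 4)*(h^3 + 6*h^2 + 9*h) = h*(h + 4)*(h^2 + 6*h + 9) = h*(h + 3)*(h + 4)*(h + 3)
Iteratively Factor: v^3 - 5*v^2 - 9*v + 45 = (v - 3)*(v^2 - 2*v - 15) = (v - 5)*(v - 3)*(v + 3)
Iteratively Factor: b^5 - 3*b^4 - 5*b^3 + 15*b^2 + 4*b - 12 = (b + 1)*(b^4 - 4*b^3 - b^2 + 16*b - 12) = (b - 2)*(b + 1)*(b^3 - 2*b^2 - 5*b + 6) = (b - 3)*(b - 2)*(b + 1)*(b^2 + b - 2) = (b - 3)*(b - 2)*(b + 1)*(b + 2)*(b - 1)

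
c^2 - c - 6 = (c - 3)*(c + 2)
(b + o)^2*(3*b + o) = 3*b^3 + 7*b^2*o + 5*b*o^2 + o^3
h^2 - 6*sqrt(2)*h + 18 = (h - 3*sqrt(2))^2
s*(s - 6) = s^2 - 6*s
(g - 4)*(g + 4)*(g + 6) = g^3 + 6*g^2 - 16*g - 96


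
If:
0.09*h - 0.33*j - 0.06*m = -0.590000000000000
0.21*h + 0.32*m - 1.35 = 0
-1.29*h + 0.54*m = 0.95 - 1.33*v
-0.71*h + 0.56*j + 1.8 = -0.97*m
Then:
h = 5.74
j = 3.27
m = 0.45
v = 6.09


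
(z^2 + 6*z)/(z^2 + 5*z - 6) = z/(z - 1)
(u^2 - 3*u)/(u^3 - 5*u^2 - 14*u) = (3 - u)/(-u^2 + 5*u + 14)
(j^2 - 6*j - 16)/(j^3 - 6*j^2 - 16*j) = 1/j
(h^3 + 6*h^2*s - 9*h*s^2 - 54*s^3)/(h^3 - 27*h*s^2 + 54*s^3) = (-h - 3*s)/(-h + 3*s)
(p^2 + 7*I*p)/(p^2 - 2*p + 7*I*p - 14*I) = p/(p - 2)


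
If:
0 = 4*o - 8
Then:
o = 2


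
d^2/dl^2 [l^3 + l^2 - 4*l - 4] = 6*l + 2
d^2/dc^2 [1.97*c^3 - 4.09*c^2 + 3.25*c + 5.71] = 11.82*c - 8.18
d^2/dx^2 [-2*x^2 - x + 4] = -4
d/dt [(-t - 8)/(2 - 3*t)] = -26/(3*t - 2)^2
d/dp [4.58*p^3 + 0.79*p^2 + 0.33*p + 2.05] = 13.74*p^2 + 1.58*p + 0.33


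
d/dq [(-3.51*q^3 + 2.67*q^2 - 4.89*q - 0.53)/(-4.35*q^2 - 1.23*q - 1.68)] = (15.2685*q^4 + 8.6346*q^3 - 6.86519999999999*q^2 - 13.5822*q + 7.5633)/(18.9225*q^4 + 10.701*q^3 + 16.1289*q^2 + 4.1328*q + 2.8224)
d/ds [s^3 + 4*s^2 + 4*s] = 3*s^2 + 8*s + 4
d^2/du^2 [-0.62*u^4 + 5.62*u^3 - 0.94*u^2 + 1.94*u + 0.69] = -7.44*u^2 + 33.72*u - 1.88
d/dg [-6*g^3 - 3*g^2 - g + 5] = -18*g^2 - 6*g - 1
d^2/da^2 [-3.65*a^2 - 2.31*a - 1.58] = -7.30000000000000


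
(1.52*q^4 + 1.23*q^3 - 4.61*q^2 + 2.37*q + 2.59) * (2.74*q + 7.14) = 4.1648*q^5 + 14.223*q^4 - 3.8492*q^3 - 26.4216*q^2 + 24.0184*q + 18.4926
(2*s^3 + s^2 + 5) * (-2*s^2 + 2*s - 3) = -4*s^5 + 2*s^4 - 4*s^3 - 13*s^2 + 10*s - 15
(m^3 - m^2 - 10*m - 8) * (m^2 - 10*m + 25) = m^5 - 11*m^4 + 25*m^3 + 67*m^2 - 170*m - 200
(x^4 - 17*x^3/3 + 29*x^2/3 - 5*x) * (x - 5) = x^5 - 32*x^4/3 + 38*x^3 - 160*x^2/3 + 25*x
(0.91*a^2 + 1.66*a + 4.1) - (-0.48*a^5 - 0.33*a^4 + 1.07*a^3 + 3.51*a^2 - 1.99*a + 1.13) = 0.48*a^5 + 0.33*a^4 - 1.07*a^3 - 2.6*a^2 + 3.65*a + 2.97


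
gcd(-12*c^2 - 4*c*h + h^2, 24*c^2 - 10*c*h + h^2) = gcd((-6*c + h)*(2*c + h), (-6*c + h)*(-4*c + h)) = 6*c - h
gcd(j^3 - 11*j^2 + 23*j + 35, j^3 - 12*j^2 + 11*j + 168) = j - 7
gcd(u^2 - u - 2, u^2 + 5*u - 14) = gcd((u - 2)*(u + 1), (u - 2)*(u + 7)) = u - 2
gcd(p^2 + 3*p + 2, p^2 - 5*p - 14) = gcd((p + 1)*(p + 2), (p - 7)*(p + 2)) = p + 2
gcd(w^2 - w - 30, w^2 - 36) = w - 6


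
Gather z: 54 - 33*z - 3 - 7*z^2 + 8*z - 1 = -7*z^2 - 25*z + 50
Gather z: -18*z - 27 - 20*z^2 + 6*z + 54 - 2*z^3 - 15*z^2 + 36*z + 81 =-2*z^3 - 35*z^2 + 24*z + 108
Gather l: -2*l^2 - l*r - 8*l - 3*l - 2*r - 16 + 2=-2*l^2 + l*(-r - 11) - 2*r - 14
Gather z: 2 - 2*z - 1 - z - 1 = -3*z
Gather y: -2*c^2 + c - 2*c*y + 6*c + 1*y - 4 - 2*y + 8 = -2*c^2 + 7*c + y*(-2*c - 1) + 4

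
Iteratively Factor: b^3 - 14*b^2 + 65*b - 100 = (b - 5)*(b^2 - 9*b + 20) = (b - 5)*(b - 4)*(b - 5)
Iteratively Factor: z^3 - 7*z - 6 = (z - 3)*(z^2 + 3*z + 2) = (z - 3)*(z + 2)*(z + 1)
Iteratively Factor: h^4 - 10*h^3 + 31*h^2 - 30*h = (h - 2)*(h^3 - 8*h^2 + 15*h) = (h - 5)*(h - 2)*(h^2 - 3*h) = (h - 5)*(h - 3)*(h - 2)*(h)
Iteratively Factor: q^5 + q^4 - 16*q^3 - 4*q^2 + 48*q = (q + 4)*(q^4 - 3*q^3 - 4*q^2 + 12*q) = (q - 2)*(q + 4)*(q^3 - q^2 - 6*q) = (q - 3)*(q - 2)*(q + 4)*(q^2 + 2*q) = q*(q - 3)*(q - 2)*(q + 4)*(q + 2)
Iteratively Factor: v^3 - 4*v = (v - 2)*(v^2 + 2*v) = v*(v - 2)*(v + 2)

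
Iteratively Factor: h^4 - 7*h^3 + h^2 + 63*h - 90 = (h - 2)*(h^3 - 5*h^2 - 9*h + 45) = (h - 2)*(h + 3)*(h^2 - 8*h + 15) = (h - 3)*(h - 2)*(h + 3)*(h - 5)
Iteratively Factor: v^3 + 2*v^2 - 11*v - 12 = (v + 1)*(v^2 + v - 12) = (v + 1)*(v + 4)*(v - 3)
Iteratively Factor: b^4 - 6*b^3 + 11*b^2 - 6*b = (b - 2)*(b^3 - 4*b^2 + 3*b) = b*(b - 2)*(b^2 - 4*b + 3) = b*(b - 2)*(b - 1)*(b - 3)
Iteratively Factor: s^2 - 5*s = (s)*(s - 5)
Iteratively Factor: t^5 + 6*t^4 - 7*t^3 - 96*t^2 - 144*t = (t + 3)*(t^4 + 3*t^3 - 16*t^2 - 48*t) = (t + 3)^2*(t^3 - 16*t) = (t - 4)*(t + 3)^2*(t^2 + 4*t) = (t - 4)*(t + 3)^2*(t + 4)*(t)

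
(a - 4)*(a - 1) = a^2 - 5*a + 4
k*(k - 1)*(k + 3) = k^3 + 2*k^2 - 3*k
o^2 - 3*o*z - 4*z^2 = (o - 4*z)*(o + z)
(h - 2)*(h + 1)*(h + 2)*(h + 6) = h^4 + 7*h^3 + 2*h^2 - 28*h - 24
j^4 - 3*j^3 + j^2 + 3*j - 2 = (j - 2)*(j - 1)^2*(j + 1)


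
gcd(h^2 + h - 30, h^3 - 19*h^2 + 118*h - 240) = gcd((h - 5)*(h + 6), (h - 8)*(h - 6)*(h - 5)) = h - 5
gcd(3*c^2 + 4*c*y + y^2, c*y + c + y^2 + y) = c + y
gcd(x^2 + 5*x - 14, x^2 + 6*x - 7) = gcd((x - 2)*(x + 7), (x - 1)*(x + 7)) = x + 7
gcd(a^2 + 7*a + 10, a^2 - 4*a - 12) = a + 2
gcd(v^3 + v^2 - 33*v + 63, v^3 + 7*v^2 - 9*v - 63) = v^2 + 4*v - 21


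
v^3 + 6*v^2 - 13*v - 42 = (v - 3)*(v + 2)*(v + 7)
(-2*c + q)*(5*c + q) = -10*c^2 + 3*c*q + q^2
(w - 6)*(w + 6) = w^2 - 36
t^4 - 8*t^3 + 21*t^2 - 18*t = t*(t - 3)^2*(t - 2)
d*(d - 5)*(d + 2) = d^3 - 3*d^2 - 10*d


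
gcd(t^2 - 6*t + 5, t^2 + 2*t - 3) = t - 1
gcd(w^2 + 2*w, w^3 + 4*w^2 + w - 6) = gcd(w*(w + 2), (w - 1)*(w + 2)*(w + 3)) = w + 2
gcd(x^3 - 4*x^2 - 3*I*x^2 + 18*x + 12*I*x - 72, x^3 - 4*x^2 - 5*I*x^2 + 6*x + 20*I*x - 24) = x^2 + x*(-4 - 6*I) + 24*I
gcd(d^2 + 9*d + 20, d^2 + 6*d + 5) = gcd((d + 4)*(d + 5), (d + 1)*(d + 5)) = d + 5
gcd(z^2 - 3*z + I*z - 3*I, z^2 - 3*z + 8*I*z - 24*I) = z - 3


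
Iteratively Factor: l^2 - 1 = (l + 1)*(l - 1)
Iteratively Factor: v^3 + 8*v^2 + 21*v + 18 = (v + 2)*(v^2 + 6*v + 9) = (v + 2)*(v + 3)*(v + 3)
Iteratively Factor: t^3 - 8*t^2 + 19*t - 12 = (t - 4)*(t^2 - 4*t + 3) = (t - 4)*(t - 3)*(t - 1)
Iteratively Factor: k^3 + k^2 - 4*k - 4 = (k + 2)*(k^2 - k - 2) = (k - 2)*(k + 2)*(k + 1)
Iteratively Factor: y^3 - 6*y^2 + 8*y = (y)*(y^2 - 6*y + 8) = y*(y - 4)*(y - 2)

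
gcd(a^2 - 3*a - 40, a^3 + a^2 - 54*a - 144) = a - 8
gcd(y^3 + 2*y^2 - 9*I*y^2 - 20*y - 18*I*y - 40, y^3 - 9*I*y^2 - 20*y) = y^2 - 9*I*y - 20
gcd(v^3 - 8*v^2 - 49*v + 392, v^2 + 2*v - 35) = v + 7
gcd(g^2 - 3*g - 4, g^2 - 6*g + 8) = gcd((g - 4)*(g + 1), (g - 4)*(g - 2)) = g - 4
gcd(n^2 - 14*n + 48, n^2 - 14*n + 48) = n^2 - 14*n + 48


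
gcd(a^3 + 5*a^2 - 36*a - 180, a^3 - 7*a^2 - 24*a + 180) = a^2 - a - 30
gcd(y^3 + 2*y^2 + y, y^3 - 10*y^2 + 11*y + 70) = 1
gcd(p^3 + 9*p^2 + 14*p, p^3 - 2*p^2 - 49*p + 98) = p + 7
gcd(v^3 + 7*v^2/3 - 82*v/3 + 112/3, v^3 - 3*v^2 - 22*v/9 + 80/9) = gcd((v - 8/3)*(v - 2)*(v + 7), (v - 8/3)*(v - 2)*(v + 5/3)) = v^2 - 14*v/3 + 16/3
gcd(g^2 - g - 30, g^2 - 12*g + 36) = g - 6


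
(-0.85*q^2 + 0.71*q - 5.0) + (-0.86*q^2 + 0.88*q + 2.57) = -1.71*q^2 + 1.59*q - 2.43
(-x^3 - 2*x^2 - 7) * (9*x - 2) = -9*x^4 - 16*x^3 + 4*x^2 - 63*x + 14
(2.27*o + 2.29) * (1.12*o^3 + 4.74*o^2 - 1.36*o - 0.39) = 2.5424*o^4 + 13.3246*o^3 + 7.7674*o^2 - 3.9997*o - 0.8931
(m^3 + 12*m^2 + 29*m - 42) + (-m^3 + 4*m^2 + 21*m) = 16*m^2 + 50*m - 42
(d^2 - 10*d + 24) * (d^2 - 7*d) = d^4 - 17*d^3 + 94*d^2 - 168*d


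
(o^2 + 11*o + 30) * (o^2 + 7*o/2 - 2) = o^4 + 29*o^3/2 + 133*o^2/2 + 83*o - 60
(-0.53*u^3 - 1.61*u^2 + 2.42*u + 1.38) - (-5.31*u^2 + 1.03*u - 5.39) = -0.53*u^3 + 3.7*u^2 + 1.39*u + 6.77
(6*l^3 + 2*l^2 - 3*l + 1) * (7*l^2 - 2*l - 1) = 42*l^5 + 2*l^4 - 31*l^3 + 11*l^2 + l - 1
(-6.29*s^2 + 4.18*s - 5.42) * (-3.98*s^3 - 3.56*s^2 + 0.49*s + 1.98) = 25.0342*s^5 + 5.756*s^4 + 3.6087*s^3 + 8.8892*s^2 + 5.6206*s - 10.7316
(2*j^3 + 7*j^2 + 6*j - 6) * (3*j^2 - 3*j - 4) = 6*j^5 + 15*j^4 - 11*j^3 - 64*j^2 - 6*j + 24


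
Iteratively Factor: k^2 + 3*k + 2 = (k + 1)*(k + 2)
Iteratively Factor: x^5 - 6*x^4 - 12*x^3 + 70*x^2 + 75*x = (x + 1)*(x^4 - 7*x^3 - 5*x^2 + 75*x) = (x - 5)*(x + 1)*(x^3 - 2*x^2 - 15*x) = x*(x - 5)*(x + 1)*(x^2 - 2*x - 15) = x*(x - 5)*(x + 1)*(x + 3)*(x - 5)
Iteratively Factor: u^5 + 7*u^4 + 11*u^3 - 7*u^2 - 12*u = (u + 1)*(u^4 + 6*u^3 + 5*u^2 - 12*u) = (u + 1)*(u + 4)*(u^3 + 2*u^2 - 3*u) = u*(u + 1)*(u + 4)*(u^2 + 2*u - 3) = u*(u + 1)*(u + 3)*(u + 4)*(u - 1)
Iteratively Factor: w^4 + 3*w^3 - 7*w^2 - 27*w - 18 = (w - 3)*(w^3 + 6*w^2 + 11*w + 6) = (w - 3)*(w + 3)*(w^2 + 3*w + 2) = (w - 3)*(w + 1)*(w + 3)*(w + 2)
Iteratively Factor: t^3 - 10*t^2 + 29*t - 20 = (t - 5)*(t^2 - 5*t + 4) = (t - 5)*(t - 1)*(t - 4)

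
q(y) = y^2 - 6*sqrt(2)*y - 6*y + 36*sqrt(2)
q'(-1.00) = -16.49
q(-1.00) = 66.40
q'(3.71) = -7.07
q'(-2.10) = -18.69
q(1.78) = 28.30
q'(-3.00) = -20.49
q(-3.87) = 121.95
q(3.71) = 10.94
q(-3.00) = 103.37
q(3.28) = 14.16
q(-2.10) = 85.74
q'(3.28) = -7.93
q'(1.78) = -10.93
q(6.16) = -0.37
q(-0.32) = 55.65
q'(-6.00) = -26.49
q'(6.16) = -2.17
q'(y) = 2*y - 6*sqrt(2) - 6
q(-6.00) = 173.82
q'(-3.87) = -22.23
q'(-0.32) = -15.13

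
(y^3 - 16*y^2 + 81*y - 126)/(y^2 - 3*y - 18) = (y^2 - 10*y + 21)/(y + 3)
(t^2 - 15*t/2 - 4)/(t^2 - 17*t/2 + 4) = (2*t + 1)/(2*t - 1)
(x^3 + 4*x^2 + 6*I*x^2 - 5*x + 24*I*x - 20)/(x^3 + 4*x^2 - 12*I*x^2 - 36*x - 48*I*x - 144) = (x^2 + 6*I*x - 5)/(x^2 - 12*I*x - 36)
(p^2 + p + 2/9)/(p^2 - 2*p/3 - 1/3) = (p + 2/3)/(p - 1)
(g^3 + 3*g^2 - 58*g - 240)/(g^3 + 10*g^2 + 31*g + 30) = (g^2 - 2*g - 48)/(g^2 + 5*g + 6)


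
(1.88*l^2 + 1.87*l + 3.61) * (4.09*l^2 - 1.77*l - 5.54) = 7.6892*l^4 + 4.3207*l^3 + 1.0398*l^2 - 16.7495*l - 19.9994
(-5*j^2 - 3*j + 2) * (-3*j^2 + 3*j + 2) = 15*j^4 - 6*j^3 - 25*j^2 + 4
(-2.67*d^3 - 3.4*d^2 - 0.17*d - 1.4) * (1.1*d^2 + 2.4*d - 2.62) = -2.937*d^5 - 10.148*d^4 - 1.3516*d^3 + 6.96*d^2 - 2.9146*d + 3.668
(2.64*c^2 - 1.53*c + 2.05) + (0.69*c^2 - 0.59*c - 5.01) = 3.33*c^2 - 2.12*c - 2.96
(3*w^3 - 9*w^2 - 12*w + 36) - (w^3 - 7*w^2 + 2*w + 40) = 2*w^3 - 2*w^2 - 14*w - 4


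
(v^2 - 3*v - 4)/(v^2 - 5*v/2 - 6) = 2*(v + 1)/(2*v + 3)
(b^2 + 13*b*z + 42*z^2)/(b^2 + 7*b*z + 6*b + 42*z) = (b + 6*z)/(b + 6)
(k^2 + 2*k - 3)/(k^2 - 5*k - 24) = (k - 1)/(k - 8)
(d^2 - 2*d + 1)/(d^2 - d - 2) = (-d^2 + 2*d - 1)/(-d^2 + d + 2)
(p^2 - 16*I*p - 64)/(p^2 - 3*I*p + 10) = (p^2 - 16*I*p - 64)/(p^2 - 3*I*p + 10)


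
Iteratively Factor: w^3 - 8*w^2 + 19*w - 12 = (w - 4)*(w^2 - 4*w + 3) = (w - 4)*(w - 3)*(w - 1)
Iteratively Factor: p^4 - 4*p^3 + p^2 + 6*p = (p - 3)*(p^3 - p^2 - 2*p) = p*(p - 3)*(p^2 - p - 2) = p*(p - 3)*(p - 2)*(p + 1)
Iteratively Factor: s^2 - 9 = (s + 3)*(s - 3)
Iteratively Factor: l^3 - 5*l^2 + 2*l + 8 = (l - 4)*(l^2 - l - 2) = (l - 4)*(l + 1)*(l - 2)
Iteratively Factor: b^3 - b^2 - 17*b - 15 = (b + 1)*(b^2 - 2*b - 15) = (b + 1)*(b + 3)*(b - 5)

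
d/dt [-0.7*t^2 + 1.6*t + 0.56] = 1.6 - 1.4*t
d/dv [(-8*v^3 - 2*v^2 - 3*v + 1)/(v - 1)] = 2*(-8*v^3 + 11*v^2 + 2*v + 1)/(v^2 - 2*v + 1)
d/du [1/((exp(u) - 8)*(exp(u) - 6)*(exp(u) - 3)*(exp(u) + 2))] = (-4*exp(3*u) + 45*exp(2*u) - 112*exp(u) - 36)*exp(u)/(exp(8*u) - 30*exp(7*u) + 337*exp(6*u) - 1608*exp(5*u) + 1480*exp(4*u) + 12672*exp(3*u) - 30960*exp(2*u) - 20736*exp(u) + 82944)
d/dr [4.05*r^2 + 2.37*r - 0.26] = 8.1*r + 2.37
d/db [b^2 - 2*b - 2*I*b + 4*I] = 2*b - 2 - 2*I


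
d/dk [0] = 0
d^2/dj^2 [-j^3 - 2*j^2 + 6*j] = -6*j - 4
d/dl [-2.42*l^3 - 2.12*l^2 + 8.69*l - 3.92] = -7.26*l^2 - 4.24*l + 8.69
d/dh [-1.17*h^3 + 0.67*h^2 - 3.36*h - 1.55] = -3.51*h^2 + 1.34*h - 3.36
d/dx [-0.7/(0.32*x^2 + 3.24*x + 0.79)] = (0.448*x + 2.268)/(0.32*x^2 + 3.24*x + 0.79)^2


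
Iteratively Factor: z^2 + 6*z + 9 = (z + 3)*(z + 3)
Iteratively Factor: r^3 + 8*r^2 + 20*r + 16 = (r + 2)*(r^2 + 6*r + 8) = (r + 2)*(r + 4)*(r + 2)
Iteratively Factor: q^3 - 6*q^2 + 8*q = (q - 4)*(q^2 - 2*q) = (q - 4)*(q - 2)*(q)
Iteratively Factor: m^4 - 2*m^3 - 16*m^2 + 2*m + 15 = (m + 3)*(m^3 - 5*m^2 - m + 5) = (m - 1)*(m + 3)*(m^2 - 4*m - 5) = (m - 1)*(m + 1)*(m + 3)*(m - 5)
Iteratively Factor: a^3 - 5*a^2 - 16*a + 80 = (a + 4)*(a^2 - 9*a + 20) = (a - 4)*(a + 4)*(a - 5)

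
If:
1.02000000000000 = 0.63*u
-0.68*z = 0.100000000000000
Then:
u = 1.62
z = -0.15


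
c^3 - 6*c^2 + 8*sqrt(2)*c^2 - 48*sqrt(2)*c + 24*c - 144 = (c - 6)*(c + 2*sqrt(2))*(c + 6*sqrt(2))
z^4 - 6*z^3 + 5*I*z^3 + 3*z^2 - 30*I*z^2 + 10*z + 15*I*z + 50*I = (z - 5)*(z - 2)*(z + 1)*(z + 5*I)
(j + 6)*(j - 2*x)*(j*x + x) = j^3*x - 2*j^2*x^2 + 7*j^2*x - 14*j*x^2 + 6*j*x - 12*x^2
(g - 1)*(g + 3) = g^2 + 2*g - 3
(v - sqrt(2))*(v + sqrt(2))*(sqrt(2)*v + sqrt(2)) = sqrt(2)*v^3 + sqrt(2)*v^2 - 2*sqrt(2)*v - 2*sqrt(2)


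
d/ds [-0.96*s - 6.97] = -0.960000000000000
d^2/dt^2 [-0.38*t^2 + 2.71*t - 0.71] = -0.760000000000000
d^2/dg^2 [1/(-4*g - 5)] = -32/(4*g + 5)^3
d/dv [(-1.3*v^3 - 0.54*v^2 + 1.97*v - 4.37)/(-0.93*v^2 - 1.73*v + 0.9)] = (1.209*v^4 + 4.498*v^3 - 0.7437*v^2 - 9.1002*v - 5.7871)/(0.8649*v^4 + 3.2178*v^3 + 1.3189*v^2 - 3.114*v + 0.81)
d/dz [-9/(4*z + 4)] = 9/(4*(z + 1)^2)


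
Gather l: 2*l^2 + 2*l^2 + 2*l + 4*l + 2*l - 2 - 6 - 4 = 4*l^2 + 8*l - 12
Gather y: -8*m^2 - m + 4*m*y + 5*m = -8*m^2 + 4*m*y + 4*m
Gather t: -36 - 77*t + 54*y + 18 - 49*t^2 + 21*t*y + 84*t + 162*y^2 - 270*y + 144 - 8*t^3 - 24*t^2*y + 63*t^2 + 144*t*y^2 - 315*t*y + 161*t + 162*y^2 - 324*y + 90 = -8*t^3 + t^2*(14 - 24*y) + t*(144*y^2 - 294*y + 168) + 324*y^2 - 540*y + 216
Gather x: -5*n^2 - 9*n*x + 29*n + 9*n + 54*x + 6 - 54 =-5*n^2 + 38*n + x*(54 - 9*n) - 48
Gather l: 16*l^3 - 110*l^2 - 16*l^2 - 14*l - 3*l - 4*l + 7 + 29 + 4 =16*l^3 - 126*l^2 - 21*l + 40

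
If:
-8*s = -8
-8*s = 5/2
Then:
No Solution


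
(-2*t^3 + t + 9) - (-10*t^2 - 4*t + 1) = -2*t^3 + 10*t^2 + 5*t + 8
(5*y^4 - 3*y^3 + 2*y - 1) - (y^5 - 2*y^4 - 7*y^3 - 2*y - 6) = -y^5 + 7*y^4 + 4*y^3 + 4*y + 5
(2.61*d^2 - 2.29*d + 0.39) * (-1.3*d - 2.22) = -3.393*d^3 - 2.8172*d^2 + 4.5768*d - 0.8658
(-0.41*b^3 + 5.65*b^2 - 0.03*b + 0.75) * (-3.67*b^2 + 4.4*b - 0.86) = 1.5047*b^5 - 22.5395*b^4 + 25.3227*b^3 - 7.7435*b^2 + 3.3258*b - 0.645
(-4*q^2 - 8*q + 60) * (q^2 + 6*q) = -4*q^4 - 32*q^3 + 12*q^2 + 360*q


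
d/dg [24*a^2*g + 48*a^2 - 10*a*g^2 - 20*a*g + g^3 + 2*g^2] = 24*a^2 - 20*a*g - 20*a + 3*g^2 + 4*g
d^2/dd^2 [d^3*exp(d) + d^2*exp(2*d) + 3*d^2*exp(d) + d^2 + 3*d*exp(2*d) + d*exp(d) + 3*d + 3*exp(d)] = d^3*exp(d) + 4*d^2*exp(2*d) + 9*d^2*exp(d) + 20*d*exp(2*d) + 19*d*exp(d) + 14*exp(2*d) + 11*exp(d) + 2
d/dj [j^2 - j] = 2*j - 1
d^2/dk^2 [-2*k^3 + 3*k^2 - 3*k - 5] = 6 - 12*k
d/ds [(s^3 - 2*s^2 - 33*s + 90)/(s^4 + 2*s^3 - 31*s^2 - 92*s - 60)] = (-s^6 + 4*s^5 + 72*s^4 - 412*s^3 - 1559*s^2 + 5820*s + 10260)/(s^8 + 4*s^7 - 58*s^6 - 308*s^5 + 473*s^4 + 5464*s^3 + 12184*s^2 + 11040*s + 3600)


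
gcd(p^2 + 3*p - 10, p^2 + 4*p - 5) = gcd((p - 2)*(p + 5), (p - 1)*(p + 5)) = p + 5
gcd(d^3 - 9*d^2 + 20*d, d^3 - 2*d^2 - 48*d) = d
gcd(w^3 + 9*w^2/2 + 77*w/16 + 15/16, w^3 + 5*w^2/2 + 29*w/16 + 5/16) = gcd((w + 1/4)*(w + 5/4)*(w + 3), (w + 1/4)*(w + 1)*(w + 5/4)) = w^2 + 3*w/2 + 5/16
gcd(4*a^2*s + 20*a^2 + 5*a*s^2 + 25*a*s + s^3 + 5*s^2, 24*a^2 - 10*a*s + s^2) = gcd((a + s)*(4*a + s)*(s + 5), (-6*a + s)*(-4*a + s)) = 1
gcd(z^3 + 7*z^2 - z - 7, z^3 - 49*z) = z + 7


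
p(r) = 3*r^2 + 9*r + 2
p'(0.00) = 9.00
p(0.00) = 2.00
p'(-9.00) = -45.00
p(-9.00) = 164.00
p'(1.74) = 19.44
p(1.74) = 26.74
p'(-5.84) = -26.04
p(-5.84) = 51.76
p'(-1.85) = -2.10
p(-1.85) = -4.38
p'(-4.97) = -20.82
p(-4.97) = 31.37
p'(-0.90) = 3.60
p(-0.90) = -3.67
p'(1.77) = 19.62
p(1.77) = 27.33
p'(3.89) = 32.34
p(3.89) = 82.41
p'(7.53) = 54.18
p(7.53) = 239.87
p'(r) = 6*r + 9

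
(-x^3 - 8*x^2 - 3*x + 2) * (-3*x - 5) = 3*x^4 + 29*x^3 + 49*x^2 + 9*x - 10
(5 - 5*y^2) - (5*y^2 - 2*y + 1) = -10*y^2 + 2*y + 4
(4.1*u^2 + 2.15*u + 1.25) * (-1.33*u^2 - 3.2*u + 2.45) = -5.453*u^4 - 15.9795*u^3 + 1.5025*u^2 + 1.2675*u + 3.0625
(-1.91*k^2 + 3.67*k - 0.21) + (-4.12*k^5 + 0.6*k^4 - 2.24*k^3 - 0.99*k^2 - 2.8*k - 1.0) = -4.12*k^5 + 0.6*k^4 - 2.24*k^3 - 2.9*k^2 + 0.87*k - 1.21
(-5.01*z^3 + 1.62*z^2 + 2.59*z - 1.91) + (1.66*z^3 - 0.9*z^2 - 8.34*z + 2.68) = -3.35*z^3 + 0.72*z^2 - 5.75*z + 0.77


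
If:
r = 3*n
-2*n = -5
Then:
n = 5/2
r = 15/2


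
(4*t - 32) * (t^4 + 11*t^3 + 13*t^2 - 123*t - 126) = 4*t^5 + 12*t^4 - 300*t^3 - 908*t^2 + 3432*t + 4032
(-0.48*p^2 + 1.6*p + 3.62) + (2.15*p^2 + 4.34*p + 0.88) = 1.67*p^2 + 5.94*p + 4.5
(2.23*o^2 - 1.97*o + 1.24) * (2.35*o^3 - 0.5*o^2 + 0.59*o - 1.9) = 5.2405*o^5 - 5.7445*o^4 + 5.2147*o^3 - 6.0193*o^2 + 4.4746*o - 2.356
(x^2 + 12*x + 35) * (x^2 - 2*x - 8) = x^4 + 10*x^3 + 3*x^2 - 166*x - 280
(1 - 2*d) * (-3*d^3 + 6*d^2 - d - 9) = 6*d^4 - 15*d^3 + 8*d^2 + 17*d - 9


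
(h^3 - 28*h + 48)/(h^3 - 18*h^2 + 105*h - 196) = (h^2 + 4*h - 12)/(h^2 - 14*h + 49)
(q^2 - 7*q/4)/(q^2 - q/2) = (4*q - 7)/(2*(2*q - 1))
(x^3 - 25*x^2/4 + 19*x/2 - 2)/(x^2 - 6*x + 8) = x - 1/4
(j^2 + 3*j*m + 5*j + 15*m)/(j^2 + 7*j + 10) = (j + 3*m)/(j + 2)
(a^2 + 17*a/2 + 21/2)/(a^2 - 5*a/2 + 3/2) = (2*a^2 + 17*a + 21)/(2*a^2 - 5*a + 3)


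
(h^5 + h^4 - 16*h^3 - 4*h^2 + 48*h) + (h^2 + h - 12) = h^5 + h^4 - 16*h^3 - 3*h^2 + 49*h - 12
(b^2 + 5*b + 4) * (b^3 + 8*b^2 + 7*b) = b^5 + 13*b^4 + 51*b^3 + 67*b^2 + 28*b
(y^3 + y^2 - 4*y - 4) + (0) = y^3 + y^2 - 4*y - 4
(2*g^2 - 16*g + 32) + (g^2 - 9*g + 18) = 3*g^2 - 25*g + 50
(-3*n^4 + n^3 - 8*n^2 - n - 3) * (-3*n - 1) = 9*n^5 + 23*n^3 + 11*n^2 + 10*n + 3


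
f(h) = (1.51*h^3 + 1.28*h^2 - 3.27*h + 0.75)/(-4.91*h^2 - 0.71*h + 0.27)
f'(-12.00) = -0.31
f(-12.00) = 3.42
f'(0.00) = -4.81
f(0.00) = 2.78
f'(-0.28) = -545.91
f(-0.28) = 20.66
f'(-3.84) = -0.36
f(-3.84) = 0.77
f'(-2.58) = -0.45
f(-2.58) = 0.27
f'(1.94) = -0.43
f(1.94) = -0.52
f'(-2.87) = -0.42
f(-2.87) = 0.39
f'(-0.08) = -12.55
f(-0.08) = 3.45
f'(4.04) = -0.34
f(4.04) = -1.31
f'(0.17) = 9995.49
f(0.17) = 32.23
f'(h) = (9.82*h + 0.71)*(1.51*h^3 + 1.28*h^2 - 3.27*h + 0.75)/(-4.91*h^2 - 0.71*h + 0.27)^2 + (4.53*h^2 + 2.56*h - 3.27)/(-4.91*h^2 - 0.71*h + 0.27)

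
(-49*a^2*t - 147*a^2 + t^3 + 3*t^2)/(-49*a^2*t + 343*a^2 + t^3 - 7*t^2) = (t + 3)/(t - 7)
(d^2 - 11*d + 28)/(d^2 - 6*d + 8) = (d - 7)/(d - 2)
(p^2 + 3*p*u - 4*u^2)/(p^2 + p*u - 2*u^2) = (p + 4*u)/(p + 2*u)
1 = 1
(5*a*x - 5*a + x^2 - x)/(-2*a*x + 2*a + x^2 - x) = (5*a + x)/(-2*a + x)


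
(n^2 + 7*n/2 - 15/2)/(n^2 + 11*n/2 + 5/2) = (2*n - 3)/(2*n + 1)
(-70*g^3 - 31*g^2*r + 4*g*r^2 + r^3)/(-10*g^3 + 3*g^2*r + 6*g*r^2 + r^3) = (-35*g^2 + 2*g*r + r^2)/(-5*g^2 + 4*g*r + r^2)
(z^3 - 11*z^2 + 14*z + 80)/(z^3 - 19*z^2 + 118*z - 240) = (z + 2)/(z - 6)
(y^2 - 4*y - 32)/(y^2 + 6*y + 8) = (y - 8)/(y + 2)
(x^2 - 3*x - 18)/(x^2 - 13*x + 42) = (x + 3)/(x - 7)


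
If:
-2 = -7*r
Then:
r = 2/7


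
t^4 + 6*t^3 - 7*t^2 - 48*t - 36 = (t - 3)*(t + 1)*(t + 2)*(t + 6)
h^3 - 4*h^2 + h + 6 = (h - 3)*(h - 2)*(h + 1)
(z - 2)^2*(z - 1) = z^3 - 5*z^2 + 8*z - 4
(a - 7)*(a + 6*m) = a^2 + 6*a*m - 7*a - 42*m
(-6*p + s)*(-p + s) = 6*p^2 - 7*p*s + s^2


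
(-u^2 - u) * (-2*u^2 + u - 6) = 2*u^4 + u^3 + 5*u^2 + 6*u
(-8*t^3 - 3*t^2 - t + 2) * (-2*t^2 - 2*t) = 16*t^5 + 22*t^4 + 8*t^3 - 2*t^2 - 4*t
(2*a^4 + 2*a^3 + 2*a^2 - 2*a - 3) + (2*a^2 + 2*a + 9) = 2*a^4 + 2*a^3 + 4*a^2 + 6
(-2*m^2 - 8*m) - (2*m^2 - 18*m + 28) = -4*m^2 + 10*m - 28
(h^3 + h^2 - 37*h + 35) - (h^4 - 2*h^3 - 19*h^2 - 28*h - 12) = -h^4 + 3*h^3 + 20*h^2 - 9*h + 47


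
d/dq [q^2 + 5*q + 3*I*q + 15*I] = 2*q + 5 + 3*I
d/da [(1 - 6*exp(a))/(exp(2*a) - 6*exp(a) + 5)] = 2*(3*exp(2*a) - exp(a) - 12)*exp(a)/(exp(4*a) - 12*exp(3*a) + 46*exp(2*a) - 60*exp(a) + 25)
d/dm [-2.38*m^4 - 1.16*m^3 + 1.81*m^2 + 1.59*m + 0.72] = -9.52*m^3 - 3.48*m^2 + 3.62*m + 1.59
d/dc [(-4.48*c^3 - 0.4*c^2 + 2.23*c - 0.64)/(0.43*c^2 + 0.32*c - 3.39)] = (-1.9264*c^4 - 2.8672*c^3 + 44.4747*c^2 + 3.2624*c - 7.3549)/(0.1849*c^4 + 0.2752*c^3 - 2.813*c^2 - 2.1696*c + 11.4921)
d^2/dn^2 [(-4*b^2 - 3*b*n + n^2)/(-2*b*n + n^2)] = 2*b*(16*b^3 - 24*b^2*n + 12*b*n^2 + n^3)/(n^3*(8*b^3 - 12*b^2*n + 6*b*n^2 - n^3))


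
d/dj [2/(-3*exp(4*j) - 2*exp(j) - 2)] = (24*exp(3*j) + 4)*exp(j)/(3*exp(4*j) + 2*exp(j) + 2)^2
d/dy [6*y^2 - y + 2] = 12*y - 1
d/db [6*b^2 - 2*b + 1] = 12*b - 2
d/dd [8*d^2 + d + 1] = 16*d + 1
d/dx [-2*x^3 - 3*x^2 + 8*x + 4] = -6*x^2 - 6*x + 8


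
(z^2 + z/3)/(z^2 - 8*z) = (z + 1/3)/(z - 8)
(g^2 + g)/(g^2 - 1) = g/(g - 1)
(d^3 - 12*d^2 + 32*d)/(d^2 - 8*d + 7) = d*(d^2 - 12*d + 32)/(d^2 - 8*d + 7)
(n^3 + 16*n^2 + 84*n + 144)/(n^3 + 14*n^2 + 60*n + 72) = (n + 4)/(n + 2)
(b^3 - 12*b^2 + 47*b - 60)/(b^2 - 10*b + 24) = (b^2 - 8*b + 15)/(b - 6)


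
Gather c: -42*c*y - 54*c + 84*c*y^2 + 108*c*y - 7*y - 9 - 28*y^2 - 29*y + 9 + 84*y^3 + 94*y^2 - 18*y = c*(84*y^2 + 66*y - 54) + 84*y^3 + 66*y^2 - 54*y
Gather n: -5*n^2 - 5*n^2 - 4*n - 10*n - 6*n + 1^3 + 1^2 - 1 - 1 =-10*n^2 - 20*n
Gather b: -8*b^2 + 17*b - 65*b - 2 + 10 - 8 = -8*b^2 - 48*b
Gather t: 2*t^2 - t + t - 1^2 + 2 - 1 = 2*t^2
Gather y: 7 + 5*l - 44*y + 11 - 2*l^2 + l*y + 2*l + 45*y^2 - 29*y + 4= -2*l^2 + 7*l + 45*y^2 + y*(l - 73) + 22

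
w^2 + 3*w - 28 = (w - 4)*(w + 7)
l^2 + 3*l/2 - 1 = (l - 1/2)*(l + 2)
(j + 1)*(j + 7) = j^2 + 8*j + 7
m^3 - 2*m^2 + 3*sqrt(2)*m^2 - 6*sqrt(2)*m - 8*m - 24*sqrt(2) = (m - 4)*(m + 2)*(m + 3*sqrt(2))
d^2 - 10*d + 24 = (d - 6)*(d - 4)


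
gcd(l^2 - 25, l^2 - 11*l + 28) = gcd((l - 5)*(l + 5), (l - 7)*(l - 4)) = 1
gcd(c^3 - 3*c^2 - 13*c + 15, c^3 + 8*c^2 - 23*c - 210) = c - 5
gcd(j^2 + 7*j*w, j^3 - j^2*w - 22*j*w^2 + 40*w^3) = 1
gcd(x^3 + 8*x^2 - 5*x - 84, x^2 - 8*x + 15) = x - 3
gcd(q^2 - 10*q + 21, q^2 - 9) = q - 3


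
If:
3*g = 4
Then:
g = 4/3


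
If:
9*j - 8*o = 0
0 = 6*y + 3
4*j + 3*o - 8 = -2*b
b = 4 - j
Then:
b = 4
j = 0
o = 0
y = -1/2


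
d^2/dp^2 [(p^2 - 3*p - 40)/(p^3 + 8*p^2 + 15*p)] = 2*(p^3 - 24*p^2 - 72*p - 72)/(p^3*(p^3 + 9*p^2 + 27*p + 27))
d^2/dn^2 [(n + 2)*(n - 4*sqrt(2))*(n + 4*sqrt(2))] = 6*n + 4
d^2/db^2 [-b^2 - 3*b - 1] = -2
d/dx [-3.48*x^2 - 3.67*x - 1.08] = -6.96*x - 3.67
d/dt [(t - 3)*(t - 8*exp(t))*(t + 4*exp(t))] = -4*t^2*exp(t) + 3*t^2 - 64*t*exp(2*t) + 4*t*exp(t) - 6*t + 160*exp(2*t) + 12*exp(t)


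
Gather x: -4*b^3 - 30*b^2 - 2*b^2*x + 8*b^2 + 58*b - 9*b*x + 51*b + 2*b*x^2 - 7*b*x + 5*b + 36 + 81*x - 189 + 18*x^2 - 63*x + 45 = -4*b^3 - 22*b^2 + 114*b + x^2*(2*b + 18) + x*(-2*b^2 - 16*b + 18) - 108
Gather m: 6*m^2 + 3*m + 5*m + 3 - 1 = 6*m^2 + 8*m + 2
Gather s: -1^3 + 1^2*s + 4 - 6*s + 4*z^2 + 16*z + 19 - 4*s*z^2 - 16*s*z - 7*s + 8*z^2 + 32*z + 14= s*(-4*z^2 - 16*z - 12) + 12*z^2 + 48*z + 36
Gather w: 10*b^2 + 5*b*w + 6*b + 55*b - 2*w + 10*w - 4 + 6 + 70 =10*b^2 + 61*b + w*(5*b + 8) + 72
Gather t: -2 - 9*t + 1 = -9*t - 1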